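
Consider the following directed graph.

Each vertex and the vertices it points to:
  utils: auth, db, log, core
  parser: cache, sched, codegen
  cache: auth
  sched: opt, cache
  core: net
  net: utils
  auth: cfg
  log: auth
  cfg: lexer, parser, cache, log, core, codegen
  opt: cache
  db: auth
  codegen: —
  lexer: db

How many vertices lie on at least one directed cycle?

12

A vertex is on a directed cycle iff it belongs to a strongly connected component of size ≥ 2 (or has a self-loop).
The vertices on cycles are {db, cfg, log, net, opt, auth, core, cache, lexer, sched, utils, parser} — 12 in total.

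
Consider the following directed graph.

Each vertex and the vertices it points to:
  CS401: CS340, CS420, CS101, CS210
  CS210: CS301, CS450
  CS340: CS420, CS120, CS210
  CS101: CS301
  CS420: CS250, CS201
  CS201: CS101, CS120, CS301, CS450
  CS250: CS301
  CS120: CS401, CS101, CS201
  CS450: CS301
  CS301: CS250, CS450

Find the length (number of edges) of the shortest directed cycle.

2

For each vertex v, BFS finds the shortest path from v back to v.
The shortest such closed walk is CS120 → CS201 → CS120, length 2.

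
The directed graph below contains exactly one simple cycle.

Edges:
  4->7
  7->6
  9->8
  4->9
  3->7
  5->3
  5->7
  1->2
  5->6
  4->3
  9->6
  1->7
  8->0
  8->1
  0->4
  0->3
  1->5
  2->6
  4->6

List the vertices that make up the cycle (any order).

DFS with gray/black marking from 8:
8 gray
  1 gray
    5 gray
      7 gray
        6 gray
        6 black
      7 black
      3 gray
        3→7: 7 black — skip
      3 black
      5→6: 6 black — skip
    5 black
    2 gray
      2→6: 6 black — skip
    2 black
    1→7: 7 black — skip
  1 black
  0 gray
    4 gray
      9 gray
        9→8: 8 is gray → back edge
Back edge closes the cycle 8 → 0 → 4 → 9 → 8; its vertices are {0, 4, 8, 9}.

0, 4, 8, 9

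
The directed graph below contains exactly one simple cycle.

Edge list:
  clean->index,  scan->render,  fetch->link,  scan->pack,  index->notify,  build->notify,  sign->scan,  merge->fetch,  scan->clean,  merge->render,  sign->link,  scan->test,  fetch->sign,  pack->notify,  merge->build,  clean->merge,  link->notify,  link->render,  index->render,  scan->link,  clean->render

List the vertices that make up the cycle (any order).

scan, sign, clean, fetch, merge

DFS with gray/black marking from scan:
scan gray
  clean gray
    index gray
      render gray
      render black
      notify gray
      notify black
    index black
    clean→render: render black — skip
    merge gray
      fetch gray
        link gray
          link→notify: notify black — skip
          link→render: render black — skip
        link black
        sign gray
          sign→scan: scan is gray → back edge
Back edge closes the cycle scan → clean → merge → fetch → sign → scan; its vertices are {scan, sign, clean, fetch, merge}.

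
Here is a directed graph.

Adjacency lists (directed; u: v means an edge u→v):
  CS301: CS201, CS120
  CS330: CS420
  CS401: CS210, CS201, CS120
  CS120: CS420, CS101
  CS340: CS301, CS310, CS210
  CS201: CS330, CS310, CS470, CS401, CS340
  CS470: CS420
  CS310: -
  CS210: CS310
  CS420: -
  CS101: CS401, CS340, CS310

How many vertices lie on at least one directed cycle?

A vertex is on a directed cycle iff it belongs to a strongly connected component of size ≥ 2 (or has a self-loop).
The vertices on cycles are {CS101, CS120, CS201, CS301, CS340, CS401} — 6 in total.

6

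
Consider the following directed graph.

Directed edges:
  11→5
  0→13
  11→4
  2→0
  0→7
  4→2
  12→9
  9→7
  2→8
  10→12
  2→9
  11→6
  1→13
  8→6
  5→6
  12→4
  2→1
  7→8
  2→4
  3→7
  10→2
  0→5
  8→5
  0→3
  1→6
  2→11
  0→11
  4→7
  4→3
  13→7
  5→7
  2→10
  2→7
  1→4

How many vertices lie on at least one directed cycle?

10

A vertex is on a directed cycle iff it belongs to a strongly connected component of size ≥ 2 (or has a self-loop).
The vertices on cycles are {0, 1, 2, 4, 5, 7, 8, 10, 11, 12} — 10 in total.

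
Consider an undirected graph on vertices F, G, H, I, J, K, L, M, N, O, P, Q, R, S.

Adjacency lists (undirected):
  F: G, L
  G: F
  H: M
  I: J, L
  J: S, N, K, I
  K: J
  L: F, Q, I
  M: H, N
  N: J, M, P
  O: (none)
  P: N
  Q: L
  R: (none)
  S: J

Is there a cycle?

No

DFS, tracking each vertex's parent; an edge to a visited non-parent vertex closes a cycle.
Start from F:
visit F (parent –)
  visit G (parent F)
    G–F: parent, skip
  visit L (parent F)
    L–F: parent, skip
    visit Q (parent L)
      Q–L: parent, skip
    visit I (parent L)
      visit J (parent I)
        visit S (parent J)
          S–J: parent, skip
        visit N (parent J)
          N–J: parent, skip
          visit M (parent N)
            visit H (parent M)
              H–M: parent, skip
            M–N: parent, skip
          visit P (parent N)
            P–N: parent, skip
        visit K (parent J)
          K–J: parent, skip
        J–I: parent, skip
      I–L: parent, skip
visit O (parent –)
visit R (parent –)
No non-parent visited neighbor found — the graph is a forest.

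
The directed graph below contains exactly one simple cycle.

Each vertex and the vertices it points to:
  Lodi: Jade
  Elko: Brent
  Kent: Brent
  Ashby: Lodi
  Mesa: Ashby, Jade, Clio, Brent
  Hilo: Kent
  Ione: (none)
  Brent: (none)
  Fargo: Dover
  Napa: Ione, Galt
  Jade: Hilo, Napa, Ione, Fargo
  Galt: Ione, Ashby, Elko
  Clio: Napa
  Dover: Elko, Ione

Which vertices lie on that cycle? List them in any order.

DFS with gray/black marking from Jade:
Jade gray
  Hilo gray
    Kent gray
      Brent gray
      Brent black
    Kent black
  Hilo black
  Napa gray
    Ione gray
    Ione black
    Galt gray
      Galt→Ione: Ione black — skip
      Ashby gray
        Lodi gray
          Lodi→Jade: Jade is gray → back edge
Back edge closes the cycle Jade → Napa → Galt → Ashby → Lodi → Jade; its vertices are {Galt, Jade, Lodi, Napa, Ashby}.

Galt, Jade, Lodi, Napa, Ashby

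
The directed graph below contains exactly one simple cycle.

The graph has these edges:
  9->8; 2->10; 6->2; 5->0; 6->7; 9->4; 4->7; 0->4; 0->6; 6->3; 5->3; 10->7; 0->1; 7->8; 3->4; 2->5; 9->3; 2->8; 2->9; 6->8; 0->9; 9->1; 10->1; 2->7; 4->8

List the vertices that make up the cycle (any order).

0, 2, 5, 6

DFS with gray/black marking from 2:
2 gray
  9 gray
    8 gray
    8 black
    1 gray
    1 black
    3 gray
      4 gray
        7 gray
          7→8: 8 black — skip
        7 black
        4→8: 8 black — skip
      4 black
    3 black
    9→4: 4 black — skip
  9 black
  2→7: 7 black — skip
  2→8: 8 black — skip
  5 gray
    5→3: 3 black — skip
    0 gray
      6 gray
        6→8: 8 black — skip
        6→7: 7 black — skip
        6→2: 2 is gray → back edge
Back edge closes the cycle 2 → 5 → 0 → 6 → 2; its vertices are {0, 2, 5, 6}.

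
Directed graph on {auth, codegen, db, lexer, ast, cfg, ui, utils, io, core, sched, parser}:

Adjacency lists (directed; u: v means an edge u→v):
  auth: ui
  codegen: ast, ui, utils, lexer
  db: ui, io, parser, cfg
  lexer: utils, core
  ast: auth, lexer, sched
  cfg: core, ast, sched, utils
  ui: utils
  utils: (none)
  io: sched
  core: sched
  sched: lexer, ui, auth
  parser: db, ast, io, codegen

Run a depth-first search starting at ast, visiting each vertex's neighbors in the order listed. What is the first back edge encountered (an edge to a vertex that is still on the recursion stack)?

sched->lexer

DFS from ast (visiting each vertex's neighbors in the order listed); mark gray on enter, black on exit:
ast gray
  auth gray
    ui gray
      utils gray
      utils black
    ui black
  auth black
  lexer gray
    lexer→utils: utils black — skip
    core gray
      sched gray
        sched→lexer: lexer is gray → back edge
First back edge: sched → lexer.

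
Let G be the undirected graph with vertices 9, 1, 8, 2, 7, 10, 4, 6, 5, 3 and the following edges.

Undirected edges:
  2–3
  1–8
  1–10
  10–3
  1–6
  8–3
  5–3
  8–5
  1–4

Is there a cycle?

Yes

DFS, tracking each vertex's parent; an edge to a visited non-parent vertex closes a cycle.
Start from 3:
visit 3 (parent –)
  visit 10 (parent 3)
    10–3: parent, skip
    visit 1 (parent 10)
      1–10: parent, skip
      visit 4 (parent 1)
        4–1: parent, skip
      visit 6 (parent 1)
        6–1: parent, skip
      visit 8 (parent 1)
        visit 5 (parent 8)
          5–8: parent, skip
          5–3: 3 visited and ≠ parent → cycle
Cycle: 3 – 10 – 1 – 8 – 5 – 3.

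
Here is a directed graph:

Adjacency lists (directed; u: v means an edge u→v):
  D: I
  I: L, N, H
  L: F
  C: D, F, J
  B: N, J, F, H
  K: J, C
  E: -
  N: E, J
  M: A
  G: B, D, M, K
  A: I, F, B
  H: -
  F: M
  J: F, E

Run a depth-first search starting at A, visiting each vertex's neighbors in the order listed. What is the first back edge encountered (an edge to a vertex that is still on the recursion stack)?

M→A

DFS from A (visiting each vertex's neighbors in the order listed); mark gray on enter, black on exit:
A gray
  I gray
    L gray
      F gray
        M gray
          M→A: A is gray → back edge
First back edge: M → A.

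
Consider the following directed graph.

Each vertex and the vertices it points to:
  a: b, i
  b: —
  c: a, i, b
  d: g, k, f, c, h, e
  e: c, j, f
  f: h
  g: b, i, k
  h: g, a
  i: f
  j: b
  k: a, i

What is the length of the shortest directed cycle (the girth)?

4

For each vertex v, BFS finds the shortest path from v back to v.
The shortest such closed walk is g → i → f → h → g, length 4.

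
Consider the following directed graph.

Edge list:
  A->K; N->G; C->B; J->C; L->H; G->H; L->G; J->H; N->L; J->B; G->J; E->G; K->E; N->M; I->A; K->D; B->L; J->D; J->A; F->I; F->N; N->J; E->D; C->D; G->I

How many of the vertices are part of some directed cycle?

9

A vertex is on a directed cycle iff it belongs to a strongly connected component of size ≥ 2 (or has a self-loop).
The vertices on cycles are {A, B, C, E, G, I, J, K, L} — 9 in total.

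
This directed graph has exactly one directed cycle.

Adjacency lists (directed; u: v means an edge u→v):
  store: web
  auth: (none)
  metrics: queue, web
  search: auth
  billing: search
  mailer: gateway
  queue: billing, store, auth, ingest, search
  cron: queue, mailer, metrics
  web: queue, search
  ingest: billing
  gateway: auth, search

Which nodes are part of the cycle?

web, queue, store

DFS with gray/black marking from queue:
queue gray
  billing gray
    search gray
      auth gray
      auth black
    search black
  billing black
  store gray
    web gray
      web→queue: queue is gray → back edge
Back edge closes the cycle queue → store → web → queue; its vertices are {web, queue, store}.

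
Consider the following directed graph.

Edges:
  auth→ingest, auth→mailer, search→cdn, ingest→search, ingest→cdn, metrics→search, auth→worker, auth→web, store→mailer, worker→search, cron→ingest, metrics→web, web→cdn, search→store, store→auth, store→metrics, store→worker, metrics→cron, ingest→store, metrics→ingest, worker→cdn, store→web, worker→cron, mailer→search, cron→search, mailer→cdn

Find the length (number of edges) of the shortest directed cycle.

For each vertex v, BFS finds the shortest path from v back to v.
The shortest such closed walk is store → mailer → search → store, length 3.

3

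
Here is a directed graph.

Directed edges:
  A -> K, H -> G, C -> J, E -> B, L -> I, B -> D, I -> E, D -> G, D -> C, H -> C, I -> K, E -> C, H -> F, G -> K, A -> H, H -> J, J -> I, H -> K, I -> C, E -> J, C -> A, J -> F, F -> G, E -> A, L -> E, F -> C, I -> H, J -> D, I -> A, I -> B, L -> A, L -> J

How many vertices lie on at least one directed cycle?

A vertex is on a directed cycle iff it belongs to a strongly connected component of size ≥ 2 (or has a self-loop).
The vertices on cycles are {A, B, C, D, E, F, H, I, J} — 9 in total.

9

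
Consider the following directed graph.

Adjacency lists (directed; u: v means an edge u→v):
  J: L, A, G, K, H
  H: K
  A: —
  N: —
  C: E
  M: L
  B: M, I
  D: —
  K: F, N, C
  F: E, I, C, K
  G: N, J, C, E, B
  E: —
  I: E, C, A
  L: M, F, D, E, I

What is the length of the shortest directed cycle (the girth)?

For each vertex v, BFS finds the shortest path from v back to v.
The shortest such closed walk is J → G → J, length 2.

2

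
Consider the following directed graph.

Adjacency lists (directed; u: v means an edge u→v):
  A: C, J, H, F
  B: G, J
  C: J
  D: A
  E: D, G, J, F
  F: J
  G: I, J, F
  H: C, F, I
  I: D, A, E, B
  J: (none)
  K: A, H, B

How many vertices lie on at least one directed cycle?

7

A vertex is on a directed cycle iff it belongs to a strongly connected component of size ≥ 2 (or has a self-loop).
The vertices on cycles are {A, B, D, E, G, H, I} — 7 in total.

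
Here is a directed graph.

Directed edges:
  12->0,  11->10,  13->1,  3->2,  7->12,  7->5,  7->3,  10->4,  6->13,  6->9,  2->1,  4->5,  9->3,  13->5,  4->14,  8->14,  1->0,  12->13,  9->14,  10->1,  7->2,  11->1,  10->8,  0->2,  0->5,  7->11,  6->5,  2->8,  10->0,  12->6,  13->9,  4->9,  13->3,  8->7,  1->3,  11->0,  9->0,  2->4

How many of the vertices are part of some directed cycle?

A vertex is on a directed cycle iff it belongs to a strongly connected component of size ≥ 2 (or has a self-loop).
The vertices on cycles are {0, 1, 2, 3, 4, 6, 7, 8, 9, 10, 11, 12, 13} — 13 in total.

13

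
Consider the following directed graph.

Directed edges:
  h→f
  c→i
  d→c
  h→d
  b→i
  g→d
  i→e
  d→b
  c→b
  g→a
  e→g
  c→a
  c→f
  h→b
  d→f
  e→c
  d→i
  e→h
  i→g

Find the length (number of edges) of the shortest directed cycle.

3

For each vertex v, BFS finds the shortest path from v back to v.
The shortest such closed walk is i → e → c → i, length 3.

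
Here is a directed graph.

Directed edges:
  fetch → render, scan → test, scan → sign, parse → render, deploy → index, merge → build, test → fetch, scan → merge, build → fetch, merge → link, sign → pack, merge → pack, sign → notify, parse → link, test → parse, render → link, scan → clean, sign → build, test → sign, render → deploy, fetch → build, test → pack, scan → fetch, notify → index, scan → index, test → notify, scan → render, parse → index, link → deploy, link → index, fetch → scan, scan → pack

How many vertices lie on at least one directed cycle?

6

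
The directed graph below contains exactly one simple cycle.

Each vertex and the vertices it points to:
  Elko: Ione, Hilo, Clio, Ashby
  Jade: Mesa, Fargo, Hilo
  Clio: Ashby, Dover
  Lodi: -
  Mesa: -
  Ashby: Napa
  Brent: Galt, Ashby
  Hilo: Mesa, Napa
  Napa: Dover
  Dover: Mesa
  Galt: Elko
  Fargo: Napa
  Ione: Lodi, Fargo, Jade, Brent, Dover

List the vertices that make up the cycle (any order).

Elko, Galt, Ione, Brent

DFS with gray/black marking from Ione:
Ione gray
  Lodi gray
  Lodi black
  Fargo gray
    Napa gray
      Dover gray
        Mesa gray
        Mesa black
      Dover black
    Napa black
  Fargo black
  Jade gray
    Jade→Mesa: Mesa black — skip
    Jade→Fargo: Fargo black — skip
    Hilo gray
      Hilo→Mesa: Mesa black — skip
      Hilo→Napa: Napa black — skip
    Hilo black
  Jade black
  Brent gray
    Galt gray
      Elko gray
        Elko→Ione: Ione is gray → back edge
Back edge closes the cycle Ione → Brent → Galt → Elko → Ione; its vertices are {Elko, Galt, Ione, Brent}.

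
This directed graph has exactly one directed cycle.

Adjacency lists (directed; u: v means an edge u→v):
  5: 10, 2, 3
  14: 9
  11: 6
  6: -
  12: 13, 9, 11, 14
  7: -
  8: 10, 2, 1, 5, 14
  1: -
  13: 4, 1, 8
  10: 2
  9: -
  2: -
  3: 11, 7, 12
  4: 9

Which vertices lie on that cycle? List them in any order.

3, 5, 8, 12, 13

DFS with gray/black marking from 8:
8 gray
  10 gray
    2 gray
    2 black
  10 black
  8→2: 2 black — skip
  1 gray
  1 black
  5 gray
    5→10: 10 black — skip
    5→2: 2 black — skip
    3 gray
      11 gray
        6 gray
        6 black
      11 black
      7 gray
      7 black
      12 gray
        13 gray
          4 gray
            9 gray
            9 black
          4 black
          13→1: 1 black — skip
          13→8: 8 is gray → back edge
Back edge closes the cycle 8 → 5 → 3 → 12 → 13 → 8; its vertices are {3, 5, 8, 12, 13}.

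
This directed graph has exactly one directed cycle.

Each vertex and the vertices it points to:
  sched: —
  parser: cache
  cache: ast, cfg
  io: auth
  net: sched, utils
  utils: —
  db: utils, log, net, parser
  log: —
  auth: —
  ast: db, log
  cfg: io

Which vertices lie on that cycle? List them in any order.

db, ast, cache, parser

DFS with gray/black marking from db:
db gray
  utils gray
  utils black
  log gray
  log black
  net gray
    sched gray
    sched black
    net→utils: utils black — skip
  net black
  parser gray
    cache gray
      ast gray
        ast→db: db is gray → back edge
Back edge closes the cycle db → parser → cache → ast → db; its vertices are {db, ast, cache, parser}.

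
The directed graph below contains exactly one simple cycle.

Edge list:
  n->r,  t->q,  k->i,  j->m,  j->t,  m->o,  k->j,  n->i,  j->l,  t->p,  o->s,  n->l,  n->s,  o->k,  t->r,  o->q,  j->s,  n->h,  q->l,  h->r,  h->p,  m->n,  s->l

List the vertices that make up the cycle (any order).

DFS with gray/black marking from j:
j gray
  s gray
    l gray
    l black
  s black
  j→l: l black — skip
  t gray
    q gray
      q→l: l black — skip
    q black
    p gray
    p black
    r gray
    r black
  t black
  m gray
    n gray
      i gray
      i black
      n→s: s black — skip
      n→r: r black — skip
      n→l: l black — skip
      h gray
        h→p: p black — skip
        h→r: r black — skip
      h black
    n black
    o gray
      o→q: q black — skip
      o→s: s black — skip
      k gray
        k→j: j is gray → back edge
Back edge closes the cycle j → m → o → k → j; its vertices are {j, k, m, o}.

j, k, m, o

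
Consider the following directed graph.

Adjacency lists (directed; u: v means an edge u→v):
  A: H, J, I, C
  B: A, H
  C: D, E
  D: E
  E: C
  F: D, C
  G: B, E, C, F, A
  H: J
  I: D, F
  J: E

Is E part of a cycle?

Yes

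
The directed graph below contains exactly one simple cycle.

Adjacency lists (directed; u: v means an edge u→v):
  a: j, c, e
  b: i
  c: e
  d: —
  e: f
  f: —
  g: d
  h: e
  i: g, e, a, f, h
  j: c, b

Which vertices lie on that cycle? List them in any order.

DFS with gray/black marking from i:
i gray
  g gray
    d gray
    d black
  g black
  e gray
    f gray
    f black
  e black
  a gray
    j gray
      c gray
        c→e: e black — skip
      c black
      b gray
        b→i: i is gray → back edge
Back edge closes the cycle i → a → j → b → i; its vertices are {a, b, i, j}.

a, b, i, j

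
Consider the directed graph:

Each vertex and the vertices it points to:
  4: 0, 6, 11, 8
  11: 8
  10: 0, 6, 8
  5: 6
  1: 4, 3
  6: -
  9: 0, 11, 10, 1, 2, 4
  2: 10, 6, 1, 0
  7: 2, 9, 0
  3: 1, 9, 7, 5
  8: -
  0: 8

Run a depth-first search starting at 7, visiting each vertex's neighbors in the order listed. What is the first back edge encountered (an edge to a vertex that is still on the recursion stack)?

3->1

DFS from 7 (visiting each vertex's neighbors in the order listed); mark gray on enter, black on exit:
7 gray
  2 gray
    10 gray
      0 gray
        8 gray
        8 black
      0 black
      6 gray
      6 black
      10→8: 8 black — skip
    10 black
    2→6: 6 black — skip
    1 gray
      4 gray
        4→0: 0 black — skip
        4→6: 6 black — skip
        11 gray
          11→8: 8 black — skip
        11 black
        4→8: 8 black — skip
      4 black
      3 gray
        3→1: 1 is gray → back edge
First back edge: 3 → 1.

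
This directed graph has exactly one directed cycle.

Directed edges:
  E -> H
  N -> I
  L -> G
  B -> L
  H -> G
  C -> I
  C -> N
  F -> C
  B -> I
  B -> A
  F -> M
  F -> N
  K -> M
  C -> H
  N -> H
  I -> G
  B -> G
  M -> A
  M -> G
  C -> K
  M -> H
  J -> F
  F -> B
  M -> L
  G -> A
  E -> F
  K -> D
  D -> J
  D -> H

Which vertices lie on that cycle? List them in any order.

DFS with gray/black marking from F:
F gray
  M gray
    G gray
      A gray
      A black
    G black
    H gray
      H→G: G black — skip
    H black
    L gray
      L→G: G black — skip
    L black
    M→A: A black — skip
  M black
  C gray
    N gray
      I gray
        I→G: G black — skip
      I black
      N→H: H black — skip
    N black
    C→I: I black — skip
    K gray
      D gray
        D→H: H black — skip
        J gray
          J→F: F is gray → back edge
Back edge closes the cycle F → C → K → D → J → F; its vertices are {C, D, F, J, K}.

C, D, F, J, K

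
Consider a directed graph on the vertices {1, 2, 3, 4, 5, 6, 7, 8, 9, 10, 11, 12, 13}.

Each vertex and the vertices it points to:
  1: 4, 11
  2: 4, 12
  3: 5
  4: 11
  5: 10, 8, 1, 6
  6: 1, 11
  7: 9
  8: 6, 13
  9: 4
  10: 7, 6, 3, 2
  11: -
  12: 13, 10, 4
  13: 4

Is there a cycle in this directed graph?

DFS with white/gray/black marking, starting from 3:
3 gray
  5 gray
    10 gray
      7 gray
        9 gray
          4 gray
            11 gray
            11 black
          4 black
        9 black
      7 black
      6 gray
        1 gray
          1→4: 4 black — skip
          1→11: 11 black — skip
        1 black
        6→11: 11 black — skip
      6 black
      10→3: 3 is gray → back edge
Back edge found, so a cycle exists: 3 → 5 → 10 → 3.

Yes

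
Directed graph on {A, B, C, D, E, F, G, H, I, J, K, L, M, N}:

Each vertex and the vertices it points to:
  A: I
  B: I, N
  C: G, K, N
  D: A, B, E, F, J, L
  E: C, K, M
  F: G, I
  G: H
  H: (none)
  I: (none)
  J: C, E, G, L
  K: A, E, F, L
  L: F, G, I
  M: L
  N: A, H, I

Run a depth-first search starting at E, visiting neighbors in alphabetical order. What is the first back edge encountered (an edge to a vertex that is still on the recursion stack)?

DFS from E (visiting neighbors in alphabetical order); mark gray on enter, black on exit:
E gray
  C gray
    G gray
      H gray
      H black
    G black
    K gray
      A gray
        I gray
        I black
      A black
      K→E: E is gray → back edge
First back edge: K → E.

K→E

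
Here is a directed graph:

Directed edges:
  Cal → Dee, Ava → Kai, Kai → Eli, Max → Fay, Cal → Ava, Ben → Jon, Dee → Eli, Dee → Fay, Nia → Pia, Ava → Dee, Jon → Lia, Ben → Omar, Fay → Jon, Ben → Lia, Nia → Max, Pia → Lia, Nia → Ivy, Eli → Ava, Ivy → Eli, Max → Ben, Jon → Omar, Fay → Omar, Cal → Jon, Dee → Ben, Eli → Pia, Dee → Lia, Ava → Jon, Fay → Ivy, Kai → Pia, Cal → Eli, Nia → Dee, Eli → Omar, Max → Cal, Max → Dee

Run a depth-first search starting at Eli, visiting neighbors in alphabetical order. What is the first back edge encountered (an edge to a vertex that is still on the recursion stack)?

DFS from Eli (visiting neighbors in alphabetical order); mark gray on enter, black on exit:
Eli gray
  Ava gray
    Dee gray
      Ben gray
        Jon gray
          Lia gray
          Lia black
          Omar gray
          Omar black
        Jon black
        Ben→Lia: Lia black — skip
        Ben→Omar: Omar black — skip
      Ben black
      Dee→Eli: Eli is gray → back edge
First back edge: Dee → Eli.

Dee→Eli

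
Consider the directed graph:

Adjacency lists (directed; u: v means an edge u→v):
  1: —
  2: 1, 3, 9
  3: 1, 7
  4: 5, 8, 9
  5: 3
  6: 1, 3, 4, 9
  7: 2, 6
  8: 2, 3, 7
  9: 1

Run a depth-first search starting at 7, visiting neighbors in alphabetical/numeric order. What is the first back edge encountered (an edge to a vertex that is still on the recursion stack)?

3→7

DFS from 7 (visiting neighbors in alphabetical/numeric order); mark gray on enter, black on exit:
7 gray
  2 gray
    1 gray
    1 black
    3 gray
      3→1: 1 black — skip
      3→7: 7 is gray → back edge
First back edge: 3 → 7.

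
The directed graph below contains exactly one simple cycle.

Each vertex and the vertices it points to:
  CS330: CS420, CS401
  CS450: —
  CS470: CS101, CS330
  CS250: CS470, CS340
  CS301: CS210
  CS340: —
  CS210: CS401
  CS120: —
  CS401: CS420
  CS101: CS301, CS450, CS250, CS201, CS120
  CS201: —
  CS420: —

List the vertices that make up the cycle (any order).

CS101, CS250, CS470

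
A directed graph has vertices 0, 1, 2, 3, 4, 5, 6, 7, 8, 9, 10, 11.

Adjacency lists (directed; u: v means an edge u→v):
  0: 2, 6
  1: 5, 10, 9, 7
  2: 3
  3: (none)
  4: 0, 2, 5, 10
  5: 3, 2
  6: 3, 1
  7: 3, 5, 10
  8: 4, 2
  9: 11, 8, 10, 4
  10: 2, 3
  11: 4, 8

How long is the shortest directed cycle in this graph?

5

For each vertex v, BFS finds the shortest path from v back to v.
The shortest such closed walk is 1 → 9 → 4 → 0 → 6 → 1, length 5.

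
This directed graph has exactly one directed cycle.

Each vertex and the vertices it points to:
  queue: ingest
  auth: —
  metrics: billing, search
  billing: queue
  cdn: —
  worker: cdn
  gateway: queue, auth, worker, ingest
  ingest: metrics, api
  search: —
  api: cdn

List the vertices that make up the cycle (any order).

DFS with gray/black marking from ingest:
ingest gray
  metrics gray
    billing gray
      queue gray
        queue→ingest: ingest is gray → back edge
Back edge closes the cycle ingest → metrics → billing → queue → ingest; its vertices are {queue, ingest, billing, metrics}.

queue, ingest, billing, metrics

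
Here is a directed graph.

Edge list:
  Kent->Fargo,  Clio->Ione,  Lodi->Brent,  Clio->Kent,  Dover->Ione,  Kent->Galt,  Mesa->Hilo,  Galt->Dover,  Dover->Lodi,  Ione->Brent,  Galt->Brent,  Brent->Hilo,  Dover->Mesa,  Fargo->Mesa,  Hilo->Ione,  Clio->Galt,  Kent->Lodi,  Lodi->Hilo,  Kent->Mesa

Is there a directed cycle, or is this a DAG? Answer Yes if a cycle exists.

Yes

DFS with white/gray/black marking, starting from Mesa:
Mesa gray
  Hilo gray
    Ione gray
      Brent gray
        Brent→Hilo: Hilo is gray → back edge
Back edge found, so a cycle exists: Hilo → Ione → Brent → Hilo.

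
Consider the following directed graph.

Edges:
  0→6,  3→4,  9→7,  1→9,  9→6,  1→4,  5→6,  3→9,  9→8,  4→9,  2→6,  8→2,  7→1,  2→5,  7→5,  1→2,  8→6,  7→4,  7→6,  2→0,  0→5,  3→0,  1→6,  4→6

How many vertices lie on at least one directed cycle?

4

A vertex is on a directed cycle iff it belongs to a strongly connected component of size ≥ 2 (or has a self-loop).
The vertices on cycles are {1, 4, 7, 9} — 4 in total.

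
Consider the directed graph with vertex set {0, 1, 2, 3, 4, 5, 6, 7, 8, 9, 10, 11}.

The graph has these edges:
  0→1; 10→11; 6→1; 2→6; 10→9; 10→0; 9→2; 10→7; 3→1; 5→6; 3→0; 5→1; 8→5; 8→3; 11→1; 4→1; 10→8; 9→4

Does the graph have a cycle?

DFS with white/gray/black marking, starting from 7:
7 gray
7 black
0 gray
  1 gray
  1 black
0 black
2 gray
  6 gray
    6→1: 1 black — skip
  6 black
2 black
3 gray
  3→1: 1 black — skip
  3→0: 0 black — skip
3 black
4 gray
  4→1: 1 black — skip
4 black
5 gray
  5→1: 1 black — skip
  5→6: 6 black — skip
5 black
8 gray
  8→5: 5 black — skip
  8→3: 3 black — skip
8 black
9 gray
  9→4: 4 black — skip
  9→2: 2 black — skip
9 black
10 gray
  10→9: 9 black — skip
  10→7: 7 black — skip
  10→0: 0 black — skip
  11 gray
    11→1: 1 black — skip
  11 black
  10→8: 8 black — skip
10 black
Every edge goes to a white or black vertex — no back edge, so the graph is acyclic.

No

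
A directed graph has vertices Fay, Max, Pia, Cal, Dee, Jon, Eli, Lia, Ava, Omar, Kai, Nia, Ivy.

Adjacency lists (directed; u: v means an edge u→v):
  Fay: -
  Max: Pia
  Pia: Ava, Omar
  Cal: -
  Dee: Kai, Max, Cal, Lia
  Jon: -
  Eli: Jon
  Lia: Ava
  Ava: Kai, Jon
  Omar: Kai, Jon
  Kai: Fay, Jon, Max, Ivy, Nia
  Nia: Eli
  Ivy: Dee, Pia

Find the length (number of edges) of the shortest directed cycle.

For each vertex v, BFS finds the shortest path from v back to v.
The shortest such closed walk is Kai → Ivy → Dee → Kai, length 3.

3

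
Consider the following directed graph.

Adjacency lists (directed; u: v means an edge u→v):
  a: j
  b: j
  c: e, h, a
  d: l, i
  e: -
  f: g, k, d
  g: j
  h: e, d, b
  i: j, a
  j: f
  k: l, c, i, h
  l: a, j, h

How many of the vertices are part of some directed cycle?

11

A vertex is on a directed cycle iff it belongs to a strongly connected component of size ≥ 2 (or has a self-loop).
The vertices on cycles are {a, b, c, d, f, g, h, i, j, k, l} — 11 in total.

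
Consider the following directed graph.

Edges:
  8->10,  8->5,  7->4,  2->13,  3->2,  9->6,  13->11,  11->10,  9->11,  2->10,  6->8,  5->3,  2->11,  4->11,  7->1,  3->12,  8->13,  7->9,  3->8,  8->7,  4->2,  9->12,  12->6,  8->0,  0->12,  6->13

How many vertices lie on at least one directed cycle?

8

A vertex is on a directed cycle iff it belongs to a strongly connected component of size ≥ 2 (or has a self-loop).
The vertices on cycles are {0, 3, 5, 6, 7, 8, 9, 12} — 8 in total.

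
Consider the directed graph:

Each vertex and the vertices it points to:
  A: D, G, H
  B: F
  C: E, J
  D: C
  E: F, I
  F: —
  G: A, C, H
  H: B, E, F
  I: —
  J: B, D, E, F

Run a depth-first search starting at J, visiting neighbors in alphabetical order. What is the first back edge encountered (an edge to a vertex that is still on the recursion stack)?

DFS from J (visiting neighbors in alphabetical order); mark gray on enter, black on exit:
J gray
  B gray
    F gray
    F black
  B black
  D gray
    C gray
      E gray
        E→F: F black — skip
        I gray
        I black
      E black
      C→J: J is gray → back edge
First back edge: C → J.

C->J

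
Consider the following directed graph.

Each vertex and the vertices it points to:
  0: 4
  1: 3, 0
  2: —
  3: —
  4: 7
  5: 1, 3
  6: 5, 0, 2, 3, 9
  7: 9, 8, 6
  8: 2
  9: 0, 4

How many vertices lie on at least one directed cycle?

A vertex is on a directed cycle iff it belongs to a strongly connected component of size ≥ 2 (or has a self-loop).
The vertices on cycles are {0, 1, 4, 5, 6, 7, 9} — 7 in total.

7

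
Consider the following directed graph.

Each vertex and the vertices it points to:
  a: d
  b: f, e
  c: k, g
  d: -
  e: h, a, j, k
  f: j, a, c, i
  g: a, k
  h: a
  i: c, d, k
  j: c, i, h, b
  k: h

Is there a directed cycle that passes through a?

No

a lies on a cycle iff there is a path from a back to itself.
Exploring from a, it never reaches itself; equivalently, its strongly connected component is a singleton.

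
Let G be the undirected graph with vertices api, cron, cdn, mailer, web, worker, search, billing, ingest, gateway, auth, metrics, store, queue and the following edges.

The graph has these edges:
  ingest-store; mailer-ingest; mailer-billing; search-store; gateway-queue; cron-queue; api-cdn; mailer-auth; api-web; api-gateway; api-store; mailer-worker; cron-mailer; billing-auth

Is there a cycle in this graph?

Yes

DFS, tracking each vertex's parent; an edge to a visited non-parent vertex closes a cycle.
Start from gateway:
visit gateway (parent –)
  visit queue (parent gateway)
    visit cron (parent queue)
      visit mailer (parent cron)
        visit worker (parent mailer)
          worker–mailer: parent, skip
        mailer–cron: parent, skip
        visit auth (parent mailer)
          auth–mailer: parent, skip
          visit billing (parent auth)
            billing–auth: parent, skip
            billing–mailer: mailer visited and ≠ parent → cycle
Cycle: mailer – auth – billing – mailer.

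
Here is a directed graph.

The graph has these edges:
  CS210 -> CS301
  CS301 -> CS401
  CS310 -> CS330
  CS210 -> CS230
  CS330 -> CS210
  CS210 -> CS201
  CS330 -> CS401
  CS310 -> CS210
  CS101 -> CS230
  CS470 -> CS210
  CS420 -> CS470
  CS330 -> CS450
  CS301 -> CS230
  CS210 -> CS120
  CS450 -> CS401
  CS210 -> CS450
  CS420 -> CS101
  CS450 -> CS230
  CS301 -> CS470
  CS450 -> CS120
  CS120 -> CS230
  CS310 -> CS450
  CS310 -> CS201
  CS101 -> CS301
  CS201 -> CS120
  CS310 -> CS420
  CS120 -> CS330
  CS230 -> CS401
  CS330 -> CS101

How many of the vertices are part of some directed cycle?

A vertex is on a directed cycle iff it belongs to a strongly connected component of size ≥ 2 (or has a self-loop).
The vertices on cycles are {CS101, CS120, CS201, CS210, CS301, CS330, CS450, CS470} — 8 in total.

8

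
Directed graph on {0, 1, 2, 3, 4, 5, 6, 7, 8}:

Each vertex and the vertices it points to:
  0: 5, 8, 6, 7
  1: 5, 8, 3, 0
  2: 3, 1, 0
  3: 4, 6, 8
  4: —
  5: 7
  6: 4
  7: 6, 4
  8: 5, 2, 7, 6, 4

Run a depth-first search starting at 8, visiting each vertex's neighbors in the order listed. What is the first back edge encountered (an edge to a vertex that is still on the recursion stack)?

3->8

DFS from 8 (visiting each vertex's neighbors in the order listed); mark gray on enter, black on exit:
8 gray
  5 gray
    7 gray
      6 gray
        4 gray
        4 black
      6 black
      7→4: 4 black — skip
    7 black
  5 black
  2 gray
    3 gray
      3→4: 4 black — skip
      3→6: 6 black — skip
      3→8: 8 is gray → back edge
First back edge: 3 → 8.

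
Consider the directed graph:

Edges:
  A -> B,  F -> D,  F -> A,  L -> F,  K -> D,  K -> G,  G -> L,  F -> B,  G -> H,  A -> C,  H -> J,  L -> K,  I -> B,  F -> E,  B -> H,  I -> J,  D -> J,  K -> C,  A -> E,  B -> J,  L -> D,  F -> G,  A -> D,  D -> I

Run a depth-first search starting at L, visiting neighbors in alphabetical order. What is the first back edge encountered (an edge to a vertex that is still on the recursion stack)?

DFS from L (visiting neighbors in alphabetical order); mark gray on enter, black on exit:
L gray
  D gray
    I gray
      B gray
        H gray
          J gray
          J black
        H black
        B→J: J black — skip
      B black
      I→J: J black — skip
    I black
    D→J: J black — skip
  D black
  F gray
    A gray
      A→B: B black — skip
      C gray
      C black
      A→D: D black — skip
      E gray
      E black
    A black
    F→B: B black — skip
    F→D: D black — skip
    F→E: E black — skip
    G gray
      G→H: H black — skip
      G→L: L is gray → back edge
First back edge: G → L.

G->L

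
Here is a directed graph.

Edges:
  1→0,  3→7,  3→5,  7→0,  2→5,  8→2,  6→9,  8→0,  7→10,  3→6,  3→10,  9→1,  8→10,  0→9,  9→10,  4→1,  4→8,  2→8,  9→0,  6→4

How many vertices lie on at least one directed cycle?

5

A vertex is on a directed cycle iff it belongs to a strongly connected component of size ≥ 2 (or has a self-loop).
The vertices on cycles are {0, 1, 2, 8, 9} — 5 in total.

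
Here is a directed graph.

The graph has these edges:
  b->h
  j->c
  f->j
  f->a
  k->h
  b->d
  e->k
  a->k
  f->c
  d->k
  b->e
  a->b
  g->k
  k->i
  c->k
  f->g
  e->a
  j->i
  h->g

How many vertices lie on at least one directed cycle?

6

A vertex is on a directed cycle iff it belongs to a strongly connected component of size ≥ 2 (or has a self-loop).
The vertices on cycles are {a, b, e, g, h, k} — 6 in total.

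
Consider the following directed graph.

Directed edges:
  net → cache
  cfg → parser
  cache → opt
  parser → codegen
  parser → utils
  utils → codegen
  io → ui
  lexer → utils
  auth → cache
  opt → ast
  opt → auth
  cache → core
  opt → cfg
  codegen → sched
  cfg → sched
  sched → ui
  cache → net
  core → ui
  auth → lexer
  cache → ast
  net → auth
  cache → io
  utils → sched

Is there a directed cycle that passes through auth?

auth is on a cycle iff auth can reach itself via ≥1 edge.
auth → cache → net → auth — yes.

Yes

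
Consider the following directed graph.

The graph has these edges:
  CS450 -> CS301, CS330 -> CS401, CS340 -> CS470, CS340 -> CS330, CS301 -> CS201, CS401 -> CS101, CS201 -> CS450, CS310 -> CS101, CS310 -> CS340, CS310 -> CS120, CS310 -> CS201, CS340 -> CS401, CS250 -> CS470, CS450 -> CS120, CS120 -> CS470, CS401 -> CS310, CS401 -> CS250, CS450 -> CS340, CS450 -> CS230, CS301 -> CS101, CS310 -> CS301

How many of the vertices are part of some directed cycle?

A vertex is on a directed cycle iff it belongs to a strongly connected component of size ≥ 2 (or has a self-loop).
The vertices on cycles are {CS201, CS301, CS310, CS330, CS340, CS401, CS450} — 7 in total.

7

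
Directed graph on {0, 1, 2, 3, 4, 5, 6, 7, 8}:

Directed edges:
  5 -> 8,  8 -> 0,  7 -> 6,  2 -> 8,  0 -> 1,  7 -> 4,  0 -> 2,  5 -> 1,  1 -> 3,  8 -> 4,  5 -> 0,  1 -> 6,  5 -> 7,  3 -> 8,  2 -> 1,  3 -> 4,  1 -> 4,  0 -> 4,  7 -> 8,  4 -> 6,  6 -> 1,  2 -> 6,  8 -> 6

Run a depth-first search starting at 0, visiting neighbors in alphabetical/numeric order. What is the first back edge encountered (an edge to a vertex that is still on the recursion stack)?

6→1

DFS from 0 (visiting neighbors in alphabetical/numeric order); mark gray on enter, black on exit:
0 gray
  1 gray
    3 gray
      4 gray
        6 gray
          6→1: 1 is gray → back edge
First back edge: 6 → 1.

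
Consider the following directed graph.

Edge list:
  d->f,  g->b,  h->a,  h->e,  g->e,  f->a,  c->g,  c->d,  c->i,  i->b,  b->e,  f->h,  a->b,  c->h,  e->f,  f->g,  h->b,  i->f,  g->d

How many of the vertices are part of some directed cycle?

A vertex is on a directed cycle iff it belongs to a strongly connected component of size ≥ 2 (or has a self-loop).
The vertices on cycles are {a, b, d, e, f, g, h} — 7 in total.

7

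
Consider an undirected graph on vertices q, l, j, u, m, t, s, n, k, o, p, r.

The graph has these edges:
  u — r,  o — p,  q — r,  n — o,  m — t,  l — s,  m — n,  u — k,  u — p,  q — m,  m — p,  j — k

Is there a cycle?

Yes

DFS, tracking each vertex's parent; an edge to a visited non-parent vertex closes a cycle.
Start from r:
visit r (parent –)
  visit u (parent r)
    visit p (parent u)
      p–u: parent, skip
      visit o (parent p)
        visit n (parent o)
          visit m (parent n)
            m–n: parent, skip
            m–p: p visited and ≠ parent → cycle
Cycle: p – o – n – m – p.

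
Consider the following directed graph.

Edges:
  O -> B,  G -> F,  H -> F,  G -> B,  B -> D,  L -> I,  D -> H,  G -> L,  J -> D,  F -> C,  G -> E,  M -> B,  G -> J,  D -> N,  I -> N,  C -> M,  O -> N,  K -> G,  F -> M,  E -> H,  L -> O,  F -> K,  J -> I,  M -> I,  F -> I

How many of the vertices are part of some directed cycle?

A vertex is on a directed cycle iff it belongs to a strongly connected component of size ≥ 2 (or has a self-loop).
The vertices on cycles are {B, C, D, E, F, G, H, J, K, L, M, O} — 12 in total.

12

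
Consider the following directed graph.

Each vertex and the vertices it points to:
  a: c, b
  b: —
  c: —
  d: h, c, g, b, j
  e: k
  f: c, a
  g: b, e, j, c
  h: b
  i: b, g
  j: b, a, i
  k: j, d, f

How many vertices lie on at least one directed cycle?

6

A vertex is on a directed cycle iff it belongs to a strongly connected component of size ≥ 2 (or has a self-loop).
The vertices on cycles are {d, e, g, i, j, k} — 6 in total.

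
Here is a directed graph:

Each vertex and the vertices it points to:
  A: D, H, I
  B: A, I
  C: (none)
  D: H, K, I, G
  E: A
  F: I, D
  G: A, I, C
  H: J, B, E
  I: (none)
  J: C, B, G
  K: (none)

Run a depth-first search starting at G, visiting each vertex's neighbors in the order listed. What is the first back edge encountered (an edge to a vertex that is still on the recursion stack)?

B→A

DFS from G (visiting each vertex's neighbors in the order listed); mark gray on enter, black on exit:
G gray
  A gray
    D gray
      H gray
        J gray
          C gray
          C black
          B gray
            B→A: A is gray → back edge
First back edge: B → A.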